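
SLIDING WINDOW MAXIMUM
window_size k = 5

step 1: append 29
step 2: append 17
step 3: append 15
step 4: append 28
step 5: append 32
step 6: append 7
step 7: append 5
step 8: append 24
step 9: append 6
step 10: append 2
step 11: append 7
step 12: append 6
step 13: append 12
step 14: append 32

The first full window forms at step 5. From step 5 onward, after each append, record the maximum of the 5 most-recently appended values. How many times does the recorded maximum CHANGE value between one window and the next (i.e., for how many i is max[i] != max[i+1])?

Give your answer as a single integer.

step 1: append 29 -> window=[29] (not full yet)
step 2: append 17 -> window=[29, 17] (not full yet)
step 3: append 15 -> window=[29, 17, 15] (not full yet)
step 4: append 28 -> window=[29, 17, 15, 28] (not full yet)
step 5: append 32 -> window=[29, 17, 15, 28, 32] -> max=32
step 6: append 7 -> window=[17, 15, 28, 32, 7] -> max=32
step 7: append 5 -> window=[15, 28, 32, 7, 5] -> max=32
step 8: append 24 -> window=[28, 32, 7, 5, 24] -> max=32
step 9: append 6 -> window=[32, 7, 5, 24, 6] -> max=32
step 10: append 2 -> window=[7, 5, 24, 6, 2] -> max=24
step 11: append 7 -> window=[5, 24, 6, 2, 7] -> max=24
step 12: append 6 -> window=[24, 6, 2, 7, 6] -> max=24
step 13: append 12 -> window=[6, 2, 7, 6, 12] -> max=12
step 14: append 32 -> window=[2, 7, 6, 12, 32] -> max=32
Recorded maximums: 32 32 32 32 32 24 24 24 12 32
Changes between consecutive maximums: 3

Answer: 3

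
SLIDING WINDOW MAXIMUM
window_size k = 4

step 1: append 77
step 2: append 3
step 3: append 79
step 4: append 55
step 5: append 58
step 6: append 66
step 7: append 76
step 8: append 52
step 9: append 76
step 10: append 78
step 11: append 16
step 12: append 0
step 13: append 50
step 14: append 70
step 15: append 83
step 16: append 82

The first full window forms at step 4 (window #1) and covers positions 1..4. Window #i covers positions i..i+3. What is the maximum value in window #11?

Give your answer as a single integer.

Answer: 70

Derivation:
step 1: append 77 -> window=[77] (not full yet)
step 2: append 3 -> window=[77, 3] (not full yet)
step 3: append 79 -> window=[77, 3, 79] (not full yet)
step 4: append 55 -> window=[77, 3, 79, 55] -> max=79
step 5: append 58 -> window=[3, 79, 55, 58] -> max=79
step 6: append 66 -> window=[79, 55, 58, 66] -> max=79
step 7: append 76 -> window=[55, 58, 66, 76] -> max=76
step 8: append 52 -> window=[58, 66, 76, 52] -> max=76
step 9: append 76 -> window=[66, 76, 52, 76] -> max=76
step 10: append 78 -> window=[76, 52, 76, 78] -> max=78
step 11: append 16 -> window=[52, 76, 78, 16] -> max=78
step 12: append 0 -> window=[76, 78, 16, 0] -> max=78
step 13: append 50 -> window=[78, 16, 0, 50] -> max=78
step 14: append 70 -> window=[16, 0, 50, 70] -> max=70
Window #11 max = 70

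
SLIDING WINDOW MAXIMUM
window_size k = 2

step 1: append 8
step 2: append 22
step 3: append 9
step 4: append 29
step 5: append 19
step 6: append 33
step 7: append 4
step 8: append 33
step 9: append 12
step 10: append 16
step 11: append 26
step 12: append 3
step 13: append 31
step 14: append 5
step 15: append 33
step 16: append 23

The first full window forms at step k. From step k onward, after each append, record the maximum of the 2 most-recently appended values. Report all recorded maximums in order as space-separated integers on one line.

Answer: 22 22 29 29 33 33 33 33 16 26 26 31 31 33 33

Derivation:
step 1: append 8 -> window=[8] (not full yet)
step 2: append 22 -> window=[8, 22] -> max=22
step 3: append 9 -> window=[22, 9] -> max=22
step 4: append 29 -> window=[9, 29] -> max=29
step 5: append 19 -> window=[29, 19] -> max=29
step 6: append 33 -> window=[19, 33] -> max=33
step 7: append 4 -> window=[33, 4] -> max=33
step 8: append 33 -> window=[4, 33] -> max=33
step 9: append 12 -> window=[33, 12] -> max=33
step 10: append 16 -> window=[12, 16] -> max=16
step 11: append 26 -> window=[16, 26] -> max=26
step 12: append 3 -> window=[26, 3] -> max=26
step 13: append 31 -> window=[3, 31] -> max=31
step 14: append 5 -> window=[31, 5] -> max=31
step 15: append 33 -> window=[5, 33] -> max=33
step 16: append 23 -> window=[33, 23] -> max=33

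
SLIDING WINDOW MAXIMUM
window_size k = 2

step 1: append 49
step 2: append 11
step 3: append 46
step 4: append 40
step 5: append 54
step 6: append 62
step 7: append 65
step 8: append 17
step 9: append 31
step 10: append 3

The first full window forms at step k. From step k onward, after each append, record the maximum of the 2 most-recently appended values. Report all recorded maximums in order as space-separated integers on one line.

step 1: append 49 -> window=[49] (not full yet)
step 2: append 11 -> window=[49, 11] -> max=49
step 3: append 46 -> window=[11, 46] -> max=46
step 4: append 40 -> window=[46, 40] -> max=46
step 5: append 54 -> window=[40, 54] -> max=54
step 6: append 62 -> window=[54, 62] -> max=62
step 7: append 65 -> window=[62, 65] -> max=65
step 8: append 17 -> window=[65, 17] -> max=65
step 9: append 31 -> window=[17, 31] -> max=31
step 10: append 3 -> window=[31, 3] -> max=31

Answer: 49 46 46 54 62 65 65 31 31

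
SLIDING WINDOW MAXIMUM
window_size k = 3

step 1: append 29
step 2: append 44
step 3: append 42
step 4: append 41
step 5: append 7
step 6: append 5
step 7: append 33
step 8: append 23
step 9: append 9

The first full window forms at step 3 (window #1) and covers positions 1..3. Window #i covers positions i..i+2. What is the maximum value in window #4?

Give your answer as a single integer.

Answer: 41

Derivation:
step 1: append 29 -> window=[29] (not full yet)
step 2: append 44 -> window=[29, 44] (not full yet)
step 3: append 42 -> window=[29, 44, 42] -> max=44
step 4: append 41 -> window=[44, 42, 41] -> max=44
step 5: append 7 -> window=[42, 41, 7] -> max=42
step 6: append 5 -> window=[41, 7, 5] -> max=41
Window #4 max = 41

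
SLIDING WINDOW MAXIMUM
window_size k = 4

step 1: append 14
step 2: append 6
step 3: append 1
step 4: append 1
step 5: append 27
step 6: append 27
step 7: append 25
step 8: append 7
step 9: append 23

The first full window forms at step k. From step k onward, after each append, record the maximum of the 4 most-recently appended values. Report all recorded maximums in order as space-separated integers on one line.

Answer: 14 27 27 27 27 27

Derivation:
step 1: append 14 -> window=[14] (not full yet)
step 2: append 6 -> window=[14, 6] (not full yet)
step 3: append 1 -> window=[14, 6, 1] (not full yet)
step 4: append 1 -> window=[14, 6, 1, 1] -> max=14
step 5: append 27 -> window=[6, 1, 1, 27] -> max=27
step 6: append 27 -> window=[1, 1, 27, 27] -> max=27
step 7: append 25 -> window=[1, 27, 27, 25] -> max=27
step 8: append 7 -> window=[27, 27, 25, 7] -> max=27
step 9: append 23 -> window=[27, 25, 7, 23] -> max=27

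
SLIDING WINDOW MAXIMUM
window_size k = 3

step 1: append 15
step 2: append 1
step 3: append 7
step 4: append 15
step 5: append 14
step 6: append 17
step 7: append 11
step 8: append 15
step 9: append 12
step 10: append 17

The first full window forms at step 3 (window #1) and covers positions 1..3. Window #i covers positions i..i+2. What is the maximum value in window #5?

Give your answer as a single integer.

Answer: 17

Derivation:
step 1: append 15 -> window=[15] (not full yet)
step 2: append 1 -> window=[15, 1] (not full yet)
step 3: append 7 -> window=[15, 1, 7] -> max=15
step 4: append 15 -> window=[1, 7, 15] -> max=15
step 5: append 14 -> window=[7, 15, 14] -> max=15
step 6: append 17 -> window=[15, 14, 17] -> max=17
step 7: append 11 -> window=[14, 17, 11] -> max=17
Window #5 max = 17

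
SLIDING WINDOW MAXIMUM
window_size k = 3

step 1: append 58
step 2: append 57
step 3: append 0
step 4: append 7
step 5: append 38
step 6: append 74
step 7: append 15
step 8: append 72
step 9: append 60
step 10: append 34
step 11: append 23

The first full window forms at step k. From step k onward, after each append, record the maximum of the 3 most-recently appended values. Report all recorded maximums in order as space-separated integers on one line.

step 1: append 58 -> window=[58] (not full yet)
step 2: append 57 -> window=[58, 57] (not full yet)
step 3: append 0 -> window=[58, 57, 0] -> max=58
step 4: append 7 -> window=[57, 0, 7] -> max=57
step 5: append 38 -> window=[0, 7, 38] -> max=38
step 6: append 74 -> window=[7, 38, 74] -> max=74
step 7: append 15 -> window=[38, 74, 15] -> max=74
step 8: append 72 -> window=[74, 15, 72] -> max=74
step 9: append 60 -> window=[15, 72, 60] -> max=72
step 10: append 34 -> window=[72, 60, 34] -> max=72
step 11: append 23 -> window=[60, 34, 23] -> max=60

Answer: 58 57 38 74 74 74 72 72 60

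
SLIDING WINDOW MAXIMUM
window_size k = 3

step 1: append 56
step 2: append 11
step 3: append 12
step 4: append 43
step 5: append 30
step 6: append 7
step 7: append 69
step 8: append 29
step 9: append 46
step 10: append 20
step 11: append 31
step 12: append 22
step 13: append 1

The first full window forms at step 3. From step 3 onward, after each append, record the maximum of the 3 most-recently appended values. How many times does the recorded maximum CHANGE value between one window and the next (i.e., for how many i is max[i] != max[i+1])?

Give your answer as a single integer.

step 1: append 56 -> window=[56] (not full yet)
step 2: append 11 -> window=[56, 11] (not full yet)
step 3: append 12 -> window=[56, 11, 12] -> max=56
step 4: append 43 -> window=[11, 12, 43] -> max=43
step 5: append 30 -> window=[12, 43, 30] -> max=43
step 6: append 7 -> window=[43, 30, 7] -> max=43
step 7: append 69 -> window=[30, 7, 69] -> max=69
step 8: append 29 -> window=[7, 69, 29] -> max=69
step 9: append 46 -> window=[69, 29, 46] -> max=69
step 10: append 20 -> window=[29, 46, 20] -> max=46
step 11: append 31 -> window=[46, 20, 31] -> max=46
step 12: append 22 -> window=[20, 31, 22] -> max=31
step 13: append 1 -> window=[31, 22, 1] -> max=31
Recorded maximums: 56 43 43 43 69 69 69 46 46 31 31
Changes between consecutive maximums: 4

Answer: 4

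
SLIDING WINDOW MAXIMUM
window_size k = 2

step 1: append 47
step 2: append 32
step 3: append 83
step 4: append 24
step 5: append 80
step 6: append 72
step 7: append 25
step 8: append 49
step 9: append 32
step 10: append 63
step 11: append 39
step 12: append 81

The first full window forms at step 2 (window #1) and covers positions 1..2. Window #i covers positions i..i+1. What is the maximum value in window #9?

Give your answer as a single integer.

Answer: 63

Derivation:
step 1: append 47 -> window=[47] (not full yet)
step 2: append 32 -> window=[47, 32] -> max=47
step 3: append 83 -> window=[32, 83] -> max=83
step 4: append 24 -> window=[83, 24] -> max=83
step 5: append 80 -> window=[24, 80] -> max=80
step 6: append 72 -> window=[80, 72] -> max=80
step 7: append 25 -> window=[72, 25] -> max=72
step 8: append 49 -> window=[25, 49] -> max=49
step 9: append 32 -> window=[49, 32] -> max=49
step 10: append 63 -> window=[32, 63] -> max=63
Window #9 max = 63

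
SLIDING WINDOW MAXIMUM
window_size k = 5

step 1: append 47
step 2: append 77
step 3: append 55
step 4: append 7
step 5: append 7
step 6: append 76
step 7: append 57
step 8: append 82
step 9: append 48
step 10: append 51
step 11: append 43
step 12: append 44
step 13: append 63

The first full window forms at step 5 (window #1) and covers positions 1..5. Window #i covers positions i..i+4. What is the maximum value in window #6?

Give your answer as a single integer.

step 1: append 47 -> window=[47] (not full yet)
step 2: append 77 -> window=[47, 77] (not full yet)
step 3: append 55 -> window=[47, 77, 55] (not full yet)
step 4: append 7 -> window=[47, 77, 55, 7] (not full yet)
step 5: append 7 -> window=[47, 77, 55, 7, 7] -> max=77
step 6: append 76 -> window=[77, 55, 7, 7, 76] -> max=77
step 7: append 57 -> window=[55, 7, 7, 76, 57] -> max=76
step 8: append 82 -> window=[7, 7, 76, 57, 82] -> max=82
step 9: append 48 -> window=[7, 76, 57, 82, 48] -> max=82
step 10: append 51 -> window=[76, 57, 82, 48, 51] -> max=82
Window #6 max = 82

Answer: 82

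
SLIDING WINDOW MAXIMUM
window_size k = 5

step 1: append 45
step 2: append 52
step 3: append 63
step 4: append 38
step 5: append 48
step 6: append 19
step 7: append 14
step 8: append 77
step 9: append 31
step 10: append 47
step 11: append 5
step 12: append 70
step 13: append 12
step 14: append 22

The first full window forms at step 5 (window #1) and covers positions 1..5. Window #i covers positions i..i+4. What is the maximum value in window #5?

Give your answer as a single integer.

Answer: 77

Derivation:
step 1: append 45 -> window=[45] (not full yet)
step 2: append 52 -> window=[45, 52] (not full yet)
step 3: append 63 -> window=[45, 52, 63] (not full yet)
step 4: append 38 -> window=[45, 52, 63, 38] (not full yet)
step 5: append 48 -> window=[45, 52, 63, 38, 48] -> max=63
step 6: append 19 -> window=[52, 63, 38, 48, 19] -> max=63
step 7: append 14 -> window=[63, 38, 48, 19, 14] -> max=63
step 8: append 77 -> window=[38, 48, 19, 14, 77] -> max=77
step 9: append 31 -> window=[48, 19, 14, 77, 31] -> max=77
Window #5 max = 77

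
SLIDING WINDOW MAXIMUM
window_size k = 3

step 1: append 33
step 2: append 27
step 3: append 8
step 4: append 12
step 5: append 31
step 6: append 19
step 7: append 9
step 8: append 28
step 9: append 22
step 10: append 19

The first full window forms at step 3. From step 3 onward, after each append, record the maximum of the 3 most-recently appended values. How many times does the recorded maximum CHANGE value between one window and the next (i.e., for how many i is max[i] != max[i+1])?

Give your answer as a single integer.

Answer: 3

Derivation:
step 1: append 33 -> window=[33] (not full yet)
step 2: append 27 -> window=[33, 27] (not full yet)
step 3: append 8 -> window=[33, 27, 8] -> max=33
step 4: append 12 -> window=[27, 8, 12] -> max=27
step 5: append 31 -> window=[8, 12, 31] -> max=31
step 6: append 19 -> window=[12, 31, 19] -> max=31
step 7: append 9 -> window=[31, 19, 9] -> max=31
step 8: append 28 -> window=[19, 9, 28] -> max=28
step 9: append 22 -> window=[9, 28, 22] -> max=28
step 10: append 19 -> window=[28, 22, 19] -> max=28
Recorded maximums: 33 27 31 31 31 28 28 28
Changes between consecutive maximums: 3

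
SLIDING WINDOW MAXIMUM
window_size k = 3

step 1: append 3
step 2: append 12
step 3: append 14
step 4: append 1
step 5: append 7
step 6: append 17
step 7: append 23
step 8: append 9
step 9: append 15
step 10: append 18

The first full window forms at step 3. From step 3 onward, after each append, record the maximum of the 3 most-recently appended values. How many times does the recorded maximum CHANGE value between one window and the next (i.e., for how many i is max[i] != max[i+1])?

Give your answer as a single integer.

step 1: append 3 -> window=[3] (not full yet)
step 2: append 12 -> window=[3, 12] (not full yet)
step 3: append 14 -> window=[3, 12, 14] -> max=14
step 4: append 1 -> window=[12, 14, 1] -> max=14
step 5: append 7 -> window=[14, 1, 7] -> max=14
step 6: append 17 -> window=[1, 7, 17] -> max=17
step 7: append 23 -> window=[7, 17, 23] -> max=23
step 8: append 9 -> window=[17, 23, 9] -> max=23
step 9: append 15 -> window=[23, 9, 15] -> max=23
step 10: append 18 -> window=[9, 15, 18] -> max=18
Recorded maximums: 14 14 14 17 23 23 23 18
Changes between consecutive maximums: 3

Answer: 3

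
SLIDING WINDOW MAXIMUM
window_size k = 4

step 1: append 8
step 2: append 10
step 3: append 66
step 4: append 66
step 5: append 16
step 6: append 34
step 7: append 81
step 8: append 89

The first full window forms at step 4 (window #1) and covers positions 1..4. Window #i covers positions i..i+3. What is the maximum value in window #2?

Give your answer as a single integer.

step 1: append 8 -> window=[8] (not full yet)
step 2: append 10 -> window=[8, 10] (not full yet)
step 3: append 66 -> window=[8, 10, 66] (not full yet)
step 4: append 66 -> window=[8, 10, 66, 66] -> max=66
step 5: append 16 -> window=[10, 66, 66, 16] -> max=66
Window #2 max = 66

Answer: 66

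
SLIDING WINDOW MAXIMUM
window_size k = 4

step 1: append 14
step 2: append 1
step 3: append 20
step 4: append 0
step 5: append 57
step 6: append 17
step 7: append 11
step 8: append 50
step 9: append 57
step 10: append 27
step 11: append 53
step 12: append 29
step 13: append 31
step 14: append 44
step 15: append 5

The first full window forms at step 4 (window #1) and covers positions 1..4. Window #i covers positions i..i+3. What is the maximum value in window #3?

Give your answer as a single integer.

Answer: 57

Derivation:
step 1: append 14 -> window=[14] (not full yet)
step 2: append 1 -> window=[14, 1] (not full yet)
step 3: append 20 -> window=[14, 1, 20] (not full yet)
step 4: append 0 -> window=[14, 1, 20, 0] -> max=20
step 5: append 57 -> window=[1, 20, 0, 57] -> max=57
step 6: append 17 -> window=[20, 0, 57, 17] -> max=57
Window #3 max = 57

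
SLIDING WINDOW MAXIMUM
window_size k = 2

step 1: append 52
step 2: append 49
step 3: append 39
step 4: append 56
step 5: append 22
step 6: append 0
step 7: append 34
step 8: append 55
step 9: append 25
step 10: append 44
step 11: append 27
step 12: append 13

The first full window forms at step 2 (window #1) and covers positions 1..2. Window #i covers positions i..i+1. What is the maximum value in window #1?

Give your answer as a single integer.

Answer: 52

Derivation:
step 1: append 52 -> window=[52] (not full yet)
step 2: append 49 -> window=[52, 49] -> max=52
Window #1 max = 52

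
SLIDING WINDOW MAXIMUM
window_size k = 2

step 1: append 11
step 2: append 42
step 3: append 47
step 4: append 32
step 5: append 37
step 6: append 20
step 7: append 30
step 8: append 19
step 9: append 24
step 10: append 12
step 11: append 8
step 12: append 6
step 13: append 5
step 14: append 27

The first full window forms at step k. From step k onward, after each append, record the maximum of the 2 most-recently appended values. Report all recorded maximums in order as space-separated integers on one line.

step 1: append 11 -> window=[11] (not full yet)
step 2: append 42 -> window=[11, 42] -> max=42
step 3: append 47 -> window=[42, 47] -> max=47
step 4: append 32 -> window=[47, 32] -> max=47
step 5: append 37 -> window=[32, 37] -> max=37
step 6: append 20 -> window=[37, 20] -> max=37
step 7: append 30 -> window=[20, 30] -> max=30
step 8: append 19 -> window=[30, 19] -> max=30
step 9: append 24 -> window=[19, 24] -> max=24
step 10: append 12 -> window=[24, 12] -> max=24
step 11: append 8 -> window=[12, 8] -> max=12
step 12: append 6 -> window=[8, 6] -> max=8
step 13: append 5 -> window=[6, 5] -> max=6
step 14: append 27 -> window=[5, 27] -> max=27

Answer: 42 47 47 37 37 30 30 24 24 12 8 6 27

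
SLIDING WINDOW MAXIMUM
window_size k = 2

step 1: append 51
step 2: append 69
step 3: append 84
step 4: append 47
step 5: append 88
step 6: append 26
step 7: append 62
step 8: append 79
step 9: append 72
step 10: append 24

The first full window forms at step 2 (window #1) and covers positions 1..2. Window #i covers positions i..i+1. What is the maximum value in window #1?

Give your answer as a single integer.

Answer: 69

Derivation:
step 1: append 51 -> window=[51] (not full yet)
step 2: append 69 -> window=[51, 69] -> max=69
Window #1 max = 69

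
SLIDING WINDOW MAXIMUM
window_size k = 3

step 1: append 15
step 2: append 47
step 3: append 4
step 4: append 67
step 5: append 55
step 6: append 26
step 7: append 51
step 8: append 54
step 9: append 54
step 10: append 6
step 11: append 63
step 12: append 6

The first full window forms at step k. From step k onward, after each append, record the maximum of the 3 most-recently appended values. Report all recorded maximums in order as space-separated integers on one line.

step 1: append 15 -> window=[15] (not full yet)
step 2: append 47 -> window=[15, 47] (not full yet)
step 3: append 4 -> window=[15, 47, 4] -> max=47
step 4: append 67 -> window=[47, 4, 67] -> max=67
step 5: append 55 -> window=[4, 67, 55] -> max=67
step 6: append 26 -> window=[67, 55, 26] -> max=67
step 7: append 51 -> window=[55, 26, 51] -> max=55
step 8: append 54 -> window=[26, 51, 54] -> max=54
step 9: append 54 -> window=[51, 54, 54] -> max=54
step 10: append 6 -> window=[54, 54, 6] -> max=54
step 11: append 63 -> window=[54, 6, 63] -> max=63
step 12: append 6 -> window=[6, 63, 6] -> max=63

Answer: 47 67 67 67 55 54 54 54 63 63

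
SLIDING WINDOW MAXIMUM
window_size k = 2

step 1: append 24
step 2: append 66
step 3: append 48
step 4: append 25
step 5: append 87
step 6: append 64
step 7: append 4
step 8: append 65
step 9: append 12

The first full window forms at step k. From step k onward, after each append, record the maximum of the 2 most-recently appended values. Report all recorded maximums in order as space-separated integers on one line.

Answer: 66 66 48 87 87 64 65 65

Derivation:
step 1: append 24 -> window=[24] (not full yet)
step 2: append 66 -> window=[24, 66] -> max=66
step 3: append 48 -> window=[66, 48] -> max=66
step 4: append 25 -> window=[48, 25] -> max=48
step 5: append 87 -> window=[25, 87] -> max=87
step 6: append 64 -> window=[87, 64] -> max=87
step 7: append 4 -> window=[64, 4] -> max=64
step 8: append 65 -> window=[4, 65] -> max=65
step 9: append 12 -> window=[65, 12] -> max=65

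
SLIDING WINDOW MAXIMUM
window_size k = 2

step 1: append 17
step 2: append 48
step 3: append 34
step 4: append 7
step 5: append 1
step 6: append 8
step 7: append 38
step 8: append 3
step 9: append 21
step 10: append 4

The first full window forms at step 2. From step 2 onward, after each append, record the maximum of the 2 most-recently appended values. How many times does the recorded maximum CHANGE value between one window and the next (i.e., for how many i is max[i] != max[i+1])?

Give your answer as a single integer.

Answer: 5

Derivation:
step 1: append 17 -> window=[17] (not full yet)
step 2: append 48 -> window=[17, 48] -> max=48
step 3: append 34 -> window=[48, 34] -> max=48
step 4: append 7 -> window=[34, 7] -> max=34
step 5: append 1 -> window=[7, 1] -> max=7
step 6: append 8 -> window=[1, 8] -> max=8
step 7: append 38 -> window=[8, 38] -> max=38
step 8: append 3 -> window=[38, 3] -> max=38
step 9: append 21 -> window=[3, 21] -> max=21
step 10: append 4 -> window=[21, 4] -> max=21
Recorded maximums: 48 48 34 7 8 38 38 21 21
Changes between consecutive maximums: 5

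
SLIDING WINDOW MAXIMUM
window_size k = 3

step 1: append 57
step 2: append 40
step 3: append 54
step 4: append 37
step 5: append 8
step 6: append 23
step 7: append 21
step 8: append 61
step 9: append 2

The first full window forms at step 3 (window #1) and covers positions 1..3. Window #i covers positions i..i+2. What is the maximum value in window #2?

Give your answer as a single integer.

Answer: 54

Derivation:
step 1: append 57 -> window=[57] (not full yet)
step 2: append 40 -> window=[57, 40] (not full yet)
step 3: append 54 -> window=[57, 40, 54] -> max=57
step 4: append 37 -> window=[40, 54, 37] -> max=54
Window #2 max = 54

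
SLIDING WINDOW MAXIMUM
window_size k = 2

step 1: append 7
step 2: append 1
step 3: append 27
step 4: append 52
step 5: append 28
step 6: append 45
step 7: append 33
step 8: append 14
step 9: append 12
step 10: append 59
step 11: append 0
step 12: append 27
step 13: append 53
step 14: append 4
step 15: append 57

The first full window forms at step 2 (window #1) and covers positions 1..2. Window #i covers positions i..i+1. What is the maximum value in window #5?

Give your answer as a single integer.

step 1: append 7 -> window=[7] (not full yet)
step 2: append 1 -> window=[7, 1] -> max=7
step 3: append 27 -> window=[1, 27] -> max=27
step 4: append 52 -> window=[27, 52] -> max=52
step 5: append 28 -> window=[52, 28] -> max=52
step 6: append 45 -> window=[28, 45] -> max=45
Window #5 max = 45

Answer: 45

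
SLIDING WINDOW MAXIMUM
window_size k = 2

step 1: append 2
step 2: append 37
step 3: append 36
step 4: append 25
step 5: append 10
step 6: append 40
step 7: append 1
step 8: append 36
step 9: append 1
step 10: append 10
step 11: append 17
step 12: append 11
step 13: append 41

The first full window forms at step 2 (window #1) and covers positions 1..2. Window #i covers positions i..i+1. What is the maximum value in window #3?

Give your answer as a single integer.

Answer: 36

Derivation:
step 1: append 2 -> window=[2] (not full yet)
step 2: append 37 -> window=[2, 37] -> max=37
step 3: append 36 -> window=[37, 36] -> max=37
step 4: append 25 -> window=[36, 25] -> max=36
Window #3 max = 36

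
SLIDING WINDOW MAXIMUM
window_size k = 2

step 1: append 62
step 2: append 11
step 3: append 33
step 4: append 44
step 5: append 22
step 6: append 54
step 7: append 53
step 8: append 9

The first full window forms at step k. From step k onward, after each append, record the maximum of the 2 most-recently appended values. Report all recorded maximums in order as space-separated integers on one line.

step 1: append 62 -> window=[62] (not full yet)
step 2: append 11 -> window=[62, 11] -> max=62
step 3: append 33 -> window=[11, 33] -> max=33
step 4: append 44 -> window=[33, 44] -> max=44
step 5: append 22 -> window=[44, 22] -> max=44
step 6: append 54 -> window=[22, 54] -> max=54
step 7: append 53 -> window=[54, 53] -> max=54
step 8: append 9 -> window=[53, 9] -> max=53

Answer: 62 33 44 44 54 54 53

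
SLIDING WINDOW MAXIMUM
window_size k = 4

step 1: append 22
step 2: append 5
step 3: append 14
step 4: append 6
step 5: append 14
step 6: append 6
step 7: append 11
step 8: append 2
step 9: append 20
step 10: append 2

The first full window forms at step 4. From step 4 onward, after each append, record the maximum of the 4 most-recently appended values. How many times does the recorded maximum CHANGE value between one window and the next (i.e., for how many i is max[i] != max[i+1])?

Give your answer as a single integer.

step 1: append 22 -> window=[22] (not full yet)
step 2: append 5 -> window=[22, 5] (not full yet)
step 3: append 14 -> window=[22, 5, 14] (not full yet)
step 4: append 6 -> window=[22, 5, 14, 6] -> max=22
step 5: append 14 -> window=[5, 14, 6, 14] -> max=14
step 6: append 6 -> window=[14, 6, 14, 6] -> max=14
step 7: append 11 -> window=[6, 14, 6, 11] -> max=14
step 8: append 2 -> window=[14, 6, 11, 2] -> max=14
step 9: append 20 -> window=[6, 11, 2, 20] -> max=20
step 10: append 2 -> window=[11, 2, 20, 2] -> max=20
Recorded maximums: 22 14 14 14 14 20 20
Changes between consecutive maximums: 2

Answer: 2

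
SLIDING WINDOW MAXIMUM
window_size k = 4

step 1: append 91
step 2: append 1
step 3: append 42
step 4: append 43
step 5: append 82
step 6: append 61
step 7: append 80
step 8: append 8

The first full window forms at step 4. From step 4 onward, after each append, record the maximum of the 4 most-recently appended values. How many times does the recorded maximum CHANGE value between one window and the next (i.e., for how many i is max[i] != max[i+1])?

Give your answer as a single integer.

Answer: 1

Derivation:
step 1: append 91 -> window=[91] (not full yet)
step 2: append 1 -> window=[91, 1] (not full yet)
step 3: append 42 -> window=[91, 1, 42] (not full yet)
step 4: append 43 -> window=[91, 1, 42, 43] -> max=91
step 5: append 82 -> window=[1, 42, 43, 82] -> max=82
step 6: append 61 -> window=[42, 43, 82, 61] -> max=82
step 7: append 80 -> window=[43, 82, 61, 80] -> max=82
step 8: append 8 -> window=[82, 61, 80, 8] -> max=82
Recorded maximums: 91 82 82 82 82
Changes between consecutive maximums: 1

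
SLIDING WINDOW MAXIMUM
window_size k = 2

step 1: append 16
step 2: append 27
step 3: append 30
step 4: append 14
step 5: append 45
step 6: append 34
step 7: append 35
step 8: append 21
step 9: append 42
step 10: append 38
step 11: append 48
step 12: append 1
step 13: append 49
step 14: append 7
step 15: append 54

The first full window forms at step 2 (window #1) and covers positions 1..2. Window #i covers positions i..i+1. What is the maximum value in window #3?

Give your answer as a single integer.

step 1: append 16 -> window=[16] (not full yet)
step 2: append 27 -> window=[16, 27] -> max=27
step 3: append 30 -> window=[27, 30] -> max=30
step 4: append 14 -> window=[30, 14] -> max=30
Window #3 max = 30

Answer: 30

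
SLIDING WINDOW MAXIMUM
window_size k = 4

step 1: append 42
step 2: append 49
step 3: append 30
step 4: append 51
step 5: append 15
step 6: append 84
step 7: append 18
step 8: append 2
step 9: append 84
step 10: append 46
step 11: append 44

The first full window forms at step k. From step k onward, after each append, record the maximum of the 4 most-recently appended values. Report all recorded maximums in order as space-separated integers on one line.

step 1: append 42 -> window=[42] (not full yet)
step 2: append 49 -> window=[42, 49] (not full yet)
step 3: append 30 -> window=[42, 49, 30] (not full yet)
step 4: append 51 -> window=[42, 49, 30, 51] -> max=51
step 5: append 15 -> window=[49, 30, 51, 15] -> max=51
step 6: append 84 -> window=[30, 51, 15, 84] -> max=84
step 7: append 18 -> window=[51, 15, 84, 18] -> max=84
step 8: append 2 -> window=[15, 84, 18, 2] -> max=84
step 9: append 84 -> window=[84, 18, 2, 84] -> max=84
step 10: append 46 -> window=[18, 2, 84, 46] -> max=84
step 11: append 44 -> window=[2, 84, 46, 44] -> max=84

Answer: 51 51 84 84 84 84 84 84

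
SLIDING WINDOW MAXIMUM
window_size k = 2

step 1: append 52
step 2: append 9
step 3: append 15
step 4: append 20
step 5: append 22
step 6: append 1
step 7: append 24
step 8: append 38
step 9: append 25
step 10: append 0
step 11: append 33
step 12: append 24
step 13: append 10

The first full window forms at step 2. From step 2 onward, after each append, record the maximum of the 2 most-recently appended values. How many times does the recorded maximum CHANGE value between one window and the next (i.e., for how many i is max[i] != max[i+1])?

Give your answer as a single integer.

step 1: append 52 -> window=[52] (not full yet)
step 2: append 9 -> window=[52, 9] -> max=52
step 3: append 15 -> window=[9, 15] -> max=15
step 4: append 20 -> window=[15, 20] -> max=20
step 5: append 22 -> window=[20, 22] -> max=22
step 6: append 1 -> window=[22, 1] -> max=22
step 7: append 24 -> window=[1, 24] -> max=24
step 8: append 38 -> window=[24, 38] -> max=38
step 9: append 25 -> window=[38, 25] -> max=38
step 10: append 0 -> window=[25, 0] -> max=25
step 11: append 33 -> window=[0, 33] -> max=33
step 12: append 24 -> window=[33, 24] -> max=33
step 13: append 10 -> window=[24, 10] -> max=24
Recorded maximums: 52 15 20 22 22 24 38 38 25 33 33 24
Changes between consecutive maximums: 8

Answer: 8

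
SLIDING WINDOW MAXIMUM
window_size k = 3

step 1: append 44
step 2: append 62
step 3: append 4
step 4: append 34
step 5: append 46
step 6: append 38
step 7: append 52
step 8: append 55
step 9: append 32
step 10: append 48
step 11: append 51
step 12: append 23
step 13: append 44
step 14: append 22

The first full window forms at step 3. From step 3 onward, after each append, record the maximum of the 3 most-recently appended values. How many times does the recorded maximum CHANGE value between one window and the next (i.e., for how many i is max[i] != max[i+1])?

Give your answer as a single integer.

step 1: append 44 -> window=[44] (not full yet)
step 2: append 62 -> window=[44, 62] (not full yet)
step 3: append 4 -> window=[44, 62, 4] -> max=62
step 4: append 34 -> window=[62, 4, 34] -> max=62
step 5: append 46 -> window=[4, 34, 46] -> max=46
step 6: append 38 -> window=[34, 46, 38] -> max=46
step 7: append 52 -> window=[46, 38, 52] -> max=52
step 8: append 55 -> window=[38, 52, 55] -> max=55
step 9: append 32 -> window=[52, 55, 32] -> max=55
step 10: append 48 -> window=[55, 32, 48] -> max=55
step 11: append 51 -> window=[32, 48, 51] -> max=51
step 12: append 23 -> window=[48, 51, 23] -> max=51
step 13: append 44 -> window=[51, 23, 44] -> max=51
step 14: append 22 -> window=[23, 44, 22] -> max=44
Recorded maximums: 62 62 46 46 52 55 55 55 51 51 51 44
Changes between consecutive maximums: 5

Answer: 5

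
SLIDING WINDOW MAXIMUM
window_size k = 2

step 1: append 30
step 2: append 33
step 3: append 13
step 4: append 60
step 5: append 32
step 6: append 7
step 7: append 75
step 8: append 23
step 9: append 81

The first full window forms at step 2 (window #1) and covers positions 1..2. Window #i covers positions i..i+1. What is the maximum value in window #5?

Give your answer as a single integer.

step 1: append 30 -> window=[30] (not full yet)
step 2: append 33 -> window=[30, 33] -> max=33
step 3: append 13 -> window=[33, 13] -> max=33
step 4: append 60 -> window=[13, 60] -> max=60
step 5: append 32 -> window=[60, 32] -> max=60
step 6: append 7 -> window=[32, 7] -> max=32
Window #5 max = 32

Answer: 32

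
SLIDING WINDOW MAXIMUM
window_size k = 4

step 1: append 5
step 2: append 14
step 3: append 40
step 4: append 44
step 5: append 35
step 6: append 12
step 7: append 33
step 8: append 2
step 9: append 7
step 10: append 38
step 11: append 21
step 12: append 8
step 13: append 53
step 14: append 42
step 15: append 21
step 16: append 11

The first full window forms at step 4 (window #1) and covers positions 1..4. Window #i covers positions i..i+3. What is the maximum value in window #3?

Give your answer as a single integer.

step 1: append 5 -> window=[5] (not full yet)
step 2: append 14 -> window=[5, 14] (not full yet)
step 3: append 40 -> window=[5, 14, 40] (not full yet)
step 4: append 44 -> window=[5, 14, 40, 44] -> max=44
step 5: append 35 -> window=[14, 40, 44, 35] -> max=44
step 6: append 12 -> window=[40, 44, 35, 12] -> max=44
Window #3 max = 44

Answer: 44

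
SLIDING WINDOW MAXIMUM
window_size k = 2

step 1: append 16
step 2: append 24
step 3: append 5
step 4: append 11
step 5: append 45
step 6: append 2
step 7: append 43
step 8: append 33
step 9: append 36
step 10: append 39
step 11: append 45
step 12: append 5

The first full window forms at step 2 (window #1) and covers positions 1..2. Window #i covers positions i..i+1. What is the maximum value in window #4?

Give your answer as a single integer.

step 1: append 16 -> window=[16] (not full yet)
step 2: append 24 -> window=[16, 24] -> max=24
step 3: append 5 -> window=[24, 5] -> max=24
step 4: append 11 -> window=[5, 11] -> max=11
step 5: append 45 -> window=[11, 45] -> max=45
Window #4 max = 45

Answer: 45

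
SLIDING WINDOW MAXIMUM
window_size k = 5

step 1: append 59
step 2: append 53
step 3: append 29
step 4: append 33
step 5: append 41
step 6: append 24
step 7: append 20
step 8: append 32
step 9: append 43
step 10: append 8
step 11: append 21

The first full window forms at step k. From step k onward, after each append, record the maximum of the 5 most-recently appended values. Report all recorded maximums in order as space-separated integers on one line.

step 1: append 59 -> window=[59] (not full yet)
step 2: append 53 -> window=[59, 53] (not full yet)
step 3: append 29 -> window=[59, 53, 29] (not full yet)
step 4: append 33 -> window=[59, 53, 29, 33] (not full yet)
step 5: append 41 -> window=[59, 53, 29, 33, 41] -> max=59
step 6: append 24 -> window=[53, 29, 33, 41, 24] -> max=53
step 7: append 20 -> window=[29, 33, 41, 24, 20] -> max=41
step 8: append 32 -> window=[33, 41, 24, 20, 32] -> max=41
step 9: append 43 -> window=[41, 24, 20, 32, 43] -> max=43
step 10: append 8 -> window=[24, 20, 32, 43, 8] -> max=43
step 11: append 21 -> window=[20, 32, 43, 8, 21] -> max=43

Answer: 59 53 41 41 43 43 43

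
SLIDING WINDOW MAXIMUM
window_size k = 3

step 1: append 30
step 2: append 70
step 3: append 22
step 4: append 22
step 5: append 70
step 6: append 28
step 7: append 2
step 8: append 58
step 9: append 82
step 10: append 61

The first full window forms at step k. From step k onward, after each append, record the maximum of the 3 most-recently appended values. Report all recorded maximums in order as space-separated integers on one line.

step 1: append 30 -> window=[30] (not full yet)
step 2: append 70 -> window=[30, 70] (not full yet)
step 3: append 22 -> window=[30, 70, 22] -> max=70
step 4: append 22 -> window=[70, 22, 22] -> max=70
step 5: append 70 -> window=[22, 22, 70] -> max=70
step 6: append 28 -> window=[22, 70, 28] -> max=70
step 7: append 2 -> window=[70, 28, 2] -> max=70
step 8: append 58 -> window=[28, 2, 58] -> max=58
step 9: append 82 -> window=[2, 58, 82] -> max=82
step 10: append 61 -> window=[58, 82, 61] -> max=82

Answer: 70 70 70 70 70 58 82 82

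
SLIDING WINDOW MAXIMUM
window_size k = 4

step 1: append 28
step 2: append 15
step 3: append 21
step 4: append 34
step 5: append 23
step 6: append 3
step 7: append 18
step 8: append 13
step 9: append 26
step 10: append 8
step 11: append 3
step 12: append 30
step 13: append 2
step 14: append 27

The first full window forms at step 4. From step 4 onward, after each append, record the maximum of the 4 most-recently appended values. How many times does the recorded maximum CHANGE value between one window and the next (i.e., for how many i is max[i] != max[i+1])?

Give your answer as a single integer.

step 1: append 28 -> window=[28] (not full yet)
step 2: append 15 -> window=[28, 15] (not full yet)
step 3: append 21 -> window=[28, 15, 21] (not full yet)
step 4: append 34 -> window=[28, 15, 21, 34] -> max=34
step 5: append 23 -> window=[15, 21, 34, 23] -> max=34
step 6: append 3 -> window=[21, 34, 23, 3] -> max=34
step 7: append 18 -> window=[34, 23, 3, 18] -> max=34
step 8: append 13 -> window=[23, 3, 18, 13] -> max=23
step 9: append 26 -> window=[3, 18, 13, 26] -> max=26
step 10: append 8 -> window=[18, 13, 26, 8] -> max=26
step 11: append 3 -> window=[13, 26, 8, 3] -> max=26
step 12: append 30 -> window=[26, 8, 3, 30] -> max=30
step 13: append 2 -> window=[8, 3, 30, 2] -> max=30
step 14: append 27 -> window=[3, 30, 2, 27] -> max=30
Recorded maximums: 34 34 34 34 23 26 26 26 30 30 30
Changes between consecutive maximums: 3

Answer: 3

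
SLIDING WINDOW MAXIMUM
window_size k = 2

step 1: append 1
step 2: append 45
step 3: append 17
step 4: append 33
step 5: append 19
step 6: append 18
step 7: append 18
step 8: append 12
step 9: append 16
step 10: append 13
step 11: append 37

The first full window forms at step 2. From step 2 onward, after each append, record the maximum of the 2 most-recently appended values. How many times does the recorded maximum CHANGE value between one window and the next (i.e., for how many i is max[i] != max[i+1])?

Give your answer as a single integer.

Answer: 5

Derivation:
step 1: append 1 -> window=[1] (not full yet)
step 2: append 45 -> window=[1, 45] -> max=45
step 3: append 17 -> window=[45, 17] -> max=45
step 4: append 33 -> window=[17, 33] -> max=33
step 5: append 19 -> window=[33, 19] -> max=33
step 6: append 18 -> window=[19, 18] -> max=19
step 7: append 18 -> window=[18, 18] -> max=18
step 8: append 12 -> window=[18, 12] -> max=18
step 9: append 16 -> window=[12, 16] -> max=16
step 10: append 13 -> window=[16, 13] -> max=16
step 11: append 37 -> window=[13, 37] -> max=37
Recorded maximums: 45 45 33 33 19 18 18 16 16 37
Changes between consecutive maximums: 5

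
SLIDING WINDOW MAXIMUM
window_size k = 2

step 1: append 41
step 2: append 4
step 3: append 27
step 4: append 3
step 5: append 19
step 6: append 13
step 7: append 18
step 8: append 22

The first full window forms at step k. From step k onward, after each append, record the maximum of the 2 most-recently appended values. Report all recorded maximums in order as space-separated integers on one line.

Answer: 41 27 27 19 19 18 22

Derivation:
step 1: append 41 -> window=[41] (not full yet)
step 2: append 4 -> window=[41, 4] -> max=41
step 3: append 27 -> window=[4, 27] -> max=27
step 4: append 3 -> window=[27, 3] -> max=27
step 5: append 19 -> window=[3, 19] -> max=19
step 6: append 13 -> window=[19, 13] -> max=19
step 7: append 18 -> window=[13, 18] -> max=18
step 8: append 22 -> window=[18, 22] -> max=22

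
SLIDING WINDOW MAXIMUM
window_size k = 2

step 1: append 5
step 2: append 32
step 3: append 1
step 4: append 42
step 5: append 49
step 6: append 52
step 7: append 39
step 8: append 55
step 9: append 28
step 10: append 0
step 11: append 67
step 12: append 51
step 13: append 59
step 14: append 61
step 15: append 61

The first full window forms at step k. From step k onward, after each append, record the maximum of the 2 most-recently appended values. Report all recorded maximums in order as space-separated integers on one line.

Answer: 32 32 42 49 52 52 55 55 28 67 67 59 61 61

Derivation:
step 1: append 5 -> window=[5] (not full yet)
step 2: append 32 -> window=[5, 32] -> max=32
step 3: append 1 -> window=[32, 1] -> max=32
step 4: append 42 -> window=[1, 42] -> max=42
step 5: append 49 -> window=[42, 49] -> max=49
step 6: append 52 -> window=[49, 52] -> max=52
step 7: append 39 -> window=[52, 39] -> max=52
step 8: append 55 -> window=[39, 55] -> max=55
step 9: append 28 -> window=[55, 28] -> max=55
step 10: append 0 -> window=[28, 0] -> max=28
step 11: append 67 -> window=[0, 67] -> max=67
step 12: append 51 -> window=[67, 51] -> max=67
step 13: append 59 -> window=[51, 59] -> max=59
step 14: append 61 -> window=[59, 61] -> max=61
step 15: append 61 -> window=[61, 61] -> max=61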